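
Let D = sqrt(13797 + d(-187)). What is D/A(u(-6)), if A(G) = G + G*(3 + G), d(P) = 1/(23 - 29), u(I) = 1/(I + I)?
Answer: -24*sqrt(496686)/47 ≈ -359.88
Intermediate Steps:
u(I) = 1/(2*I)
d(P) = -1/6 (d(P) = 1/(-6) = -1/6)
D = sqrt(496686)/6 (D = sqrt(13797 - 1/6) = sqrt(82781/6) = sqrt(496686)/6 ≈ 117.46)
D/A(u(-6)) = (sqrt(496686)/6)/((((1/2)/(-6))*(4 + (1/2)/(-6)))) = (sqrt(496686)/6)/((((1/2)*(-1/6))*(4 + (1/2)*(-1/6)))) = (sqrt(496686)/6)/((-(4 - 1/12)/12)) = (sqrt(496686)/6)/((-1/12*47/12)) = (sqrt(496686)/6)/(-47/144) = (sqrt(496686)/6)*(-144/47) = -24*sqrt(496686)/47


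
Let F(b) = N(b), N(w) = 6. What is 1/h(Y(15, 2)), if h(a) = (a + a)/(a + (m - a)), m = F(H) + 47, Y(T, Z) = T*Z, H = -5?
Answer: 53/60 ≈ 0.88333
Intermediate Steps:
F(b) = 6
m = 53 (m = 6 + 47 = 53)
h(a) = 2*a/53 (h(a) = (a + a)/(a + (53 - a)) = (2*a)/53 = (2*a)*(1/53) = 2*a/53)
1/h(Y(15, 2)) = 1/(2*(15*2)/53) = 1/((2/53)*30) = 1/(60/53) = 53/60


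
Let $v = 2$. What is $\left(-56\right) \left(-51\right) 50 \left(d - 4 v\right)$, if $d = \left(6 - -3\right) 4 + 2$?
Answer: $4284000$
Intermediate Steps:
$d = 38$ ($d = \left(6 + 3\right) 4 + 2 = 9 \cdot 4 + 2 = 36 + 2 = 38$)
$\left(-56\right) \left(-51\right) 50 \left(d - 4 v\right) = \left(-56\right) \left(-51\right) 50 \left(38 - 8\right) = 2856 \cdot 50 \left(38 - 8\right) = 142800 \cdot 30 = 4284000$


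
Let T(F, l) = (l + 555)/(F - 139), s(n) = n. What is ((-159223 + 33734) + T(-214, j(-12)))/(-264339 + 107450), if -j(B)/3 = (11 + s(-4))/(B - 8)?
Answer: 885963461/1107636340 ≈ 0.79987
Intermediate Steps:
j(B) = -21/(-8 + B) (j(B) = -3*(11 - 4)/(B - 8) = -21/(-8 + B))
T(F, l) = (555 + l)/(-139 + F)
((-159223 + 33734) + T(-214, j(-12)))/(-264339 + 107450) = ((-159223 + 33734) + (555 - 21/(-8 - 12))/(-139 - 214))/(-264339 + 107450) = (-125489 + (555 - 21/(-20))/(-353))/(-156889) = (-125489 - (555 - 21*(-1/20))/353)*(-1/156889) = (-125489 - (555 + 21/20)/353)*(-1/156889) = (-125489 - 1/353*11121/20)*(-1/156889) = (-125489 - 11121/7060)*(-1/156889) = -885963461/7060*(-1/156889) = 885963461/1107636340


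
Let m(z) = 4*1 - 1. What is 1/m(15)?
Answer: ⅓ ≈ 0.33333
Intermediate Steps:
m(z) = 3 (m(z) = 4 - 1 = 3)
1/m(15) = 1/3 = ⅓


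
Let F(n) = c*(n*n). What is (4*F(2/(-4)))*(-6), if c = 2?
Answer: -12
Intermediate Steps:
F(n) = 2*n² (F(n) = 2*(n*n) = 2*n²)
(4*F(2/(-4)))*(-6) = (4*(2*(2/(-4))²))*(-6) = (4*(2*(2*(-¼))²))*(-6) = (4*(2*(-½)²))*(-6) = (4*(2*(¼)))*(-6) = (4*(½))*(-6) = 2*(-6) = -12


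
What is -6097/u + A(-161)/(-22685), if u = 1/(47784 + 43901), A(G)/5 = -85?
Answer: -2536198629880/4537 ≈ -5.5900e+8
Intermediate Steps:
A(G) = -425 (A(G) = 5*(-85) = -425)
u = 1/91685 ≈ 1.0907e-5
-6097/u + A(-161)/(-22685) = -6097/1/91685 - 425/(-22685) = -6097*91685 - 425*(-1/22685) = -559003445 + 85/4537 = -2536198629880/4537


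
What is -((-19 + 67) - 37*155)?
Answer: 5687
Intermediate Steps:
-((-19 + 67) - 37*155) = -(48 - 5735) = -1*(-5687) = 5687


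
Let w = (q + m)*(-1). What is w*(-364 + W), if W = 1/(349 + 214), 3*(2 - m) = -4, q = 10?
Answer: 8197240/1689 ≈ 4853.3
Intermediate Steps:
m = 10/3 (m = 2 - 1/3*(-4) = 2 + 4/3 = 10/3 ≈ 3.3333)
W = 1/563 ≈ 0.0017762
w = -40/3 (w = (10 + 10/3)*(-1) = (40/3)*(-1) = -40/3 ≈ -13.333)
w*(-364 + W) = -40*(-364 + 1/563)/3 = -40/3*(-204931/563) = 8197240/1689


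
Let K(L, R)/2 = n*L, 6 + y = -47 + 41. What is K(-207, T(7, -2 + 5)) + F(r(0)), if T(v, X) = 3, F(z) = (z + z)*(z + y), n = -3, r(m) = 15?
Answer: 1332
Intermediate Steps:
y = -12 (y = -6 + (-47 + 41) = -6 - 6 = -12)
F(z) = 2*z*(-12 + z) (F(z) = (z + z)*(z - 12) = (2*z)*(-12 + z) = 2*z*(-12 + z))
K(L, R) = -6*L (K(L, R) = 2*(-3*L) = -6*L)
K(-207, T(7, -2 + 5)) + F(r(0)) = -6*(-207) + 2*15*(-12 + 15) = 1242 + 2*15*3 = 1242 + 90 = 1332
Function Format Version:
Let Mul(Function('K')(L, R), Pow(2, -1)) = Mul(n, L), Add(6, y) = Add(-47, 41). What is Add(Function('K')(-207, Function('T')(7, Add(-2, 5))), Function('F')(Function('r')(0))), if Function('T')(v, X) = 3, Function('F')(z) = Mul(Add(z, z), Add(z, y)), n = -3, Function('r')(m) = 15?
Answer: 1332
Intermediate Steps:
y = -12 (y = Add(-6, Add(-47, 41)) = Add(-6, -6) = -12)
Function('F')(z) = Mul(2, z, Add(-12, z)) (Function('F')(z) = Mul(Add(z, z), Add(z, -12)) = Mul(Mul(2, z), Add(-12, z)) = Mul(2, z, Add(-12, z)))
Function('K')(L, R) = Mul(-6, L) (Function('K')(L, R) = Mul(2, Mul(-3, L)) = Mul(-6, L))
Add(Function('K')(-207, Function('T')(7, Add(-2, 5))), Function('F')(Function('r')(0))) = Add(Mul(-6, -207), Mul(2, 15, Add(-12, 15))) = Add(1242, Mul(2, 15, 3)) = Add(1242, 90) = 1332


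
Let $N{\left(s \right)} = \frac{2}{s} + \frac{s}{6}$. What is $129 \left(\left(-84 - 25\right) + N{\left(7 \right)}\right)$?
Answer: $- \frac{194231}{14} \approx -13874.0$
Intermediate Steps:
$N{\left(s \right)} = \frac{2}{s} + \frac{s}{6}$ ($N{\left(s \right)} = \frac{2}{s} + s \frac{1}{6} = \frac{2}{s} + \frac{s}{6}$)
$129 \left(\left(-84 - 25\right) + N{\left(7 \right)}\right) = 129 \left(\left(-84 - 25\right) + \left(\frac{2}{7} + \frac{1}{6} \cdot 7\right)\right) = 129 \left(-109 + \left(2 \cdot \frac{1}{7} + \frac{7}{6}\right)\right) = 129 \left(-109 + \left(\frac{2}{7} + \frac{7}{6}\right)\right) = 129 \left(-109 + \frac{61}{42}\right) = 129 \left(- \frac{4517}{42}\right) = - \frac{194231}{14}$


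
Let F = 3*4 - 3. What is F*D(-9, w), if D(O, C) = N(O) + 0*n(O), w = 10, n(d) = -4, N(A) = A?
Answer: -81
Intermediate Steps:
D(O, C) = O (D(O, C) = O + 0*(-4) = O + 0 = O)
F = 9 (F = 12 - 3 = 9)
F*D(-9, w) = 9*(-9) = -81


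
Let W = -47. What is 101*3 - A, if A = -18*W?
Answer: -543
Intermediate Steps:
A = 846 (A = -18*(-47) = 846)
101*3 - A = 101*3 - 1*846 = 303 - 846 = -543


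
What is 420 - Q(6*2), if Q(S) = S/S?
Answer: 419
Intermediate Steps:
Q(S) = 1
420 - Q(6*2) = 420 - 1*1 = 420 - 1 = 419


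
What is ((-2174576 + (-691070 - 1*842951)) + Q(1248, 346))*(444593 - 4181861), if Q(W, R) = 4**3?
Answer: 13859781707844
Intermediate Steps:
Q(W, R) = 64
((-2174576 + (-691070 - 1*842951)) + Q(1248, 346))*(444593 - 4181861) = ((-2174576 + (-691070 - 1*842951)) + 64)*(444593 - 4181861) = ((-2174576 + (-691070 - 842951)) + 64)*(-3737268) = ((-2174576 - 1534021) + 64)*(-3737268) = (-3708597 + 64)*(-3737268) = -3708533*(-3737268) = 13859781707844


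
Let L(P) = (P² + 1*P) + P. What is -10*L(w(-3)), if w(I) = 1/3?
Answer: -70/9 ≈ -7.7778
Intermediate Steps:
w(I) = ⅓
L(P) = P² + 2*P (L(P) = (P² + P) + P = (P + P²) + P = P² + 2*P)
-10*L(w(-3)) = -10*(2 + ⅓)/3 = -10*7/(3*3) = -10*7/9 = -70/9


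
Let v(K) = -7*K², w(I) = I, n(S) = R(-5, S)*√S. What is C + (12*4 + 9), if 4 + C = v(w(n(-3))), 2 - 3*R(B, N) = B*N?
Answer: 1342/3 ≈ 447.33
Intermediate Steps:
R(B, N) = ⅔ - B*N/3
n(S) = √S*(⅔ + 5*S/3) (n(S) = (⅔ - ⅓*(-5)*S)*√S = (⅔ + 5*S/3)*√S = √S*(⅔ + 5*S/3))
C = 1171/3 (C = -4 - 7*(-(2 + 5*(-3))²/3) = -4 - 7*(-(2 - 15)²/3) = -4 - 7*((⅓)*(I*√3)*(-13))² = -4 - 7*(-13*I*√3/3)² = -4 - 7*(-169/3) = -4 + 1183/3 = 1171/3 ≈ 390.33)
C + (12*4 + 9) = 1171/3 + (12*4 + 9) = 1171/3 + (48 + 9) = 1171/3 + 57 = 1342/3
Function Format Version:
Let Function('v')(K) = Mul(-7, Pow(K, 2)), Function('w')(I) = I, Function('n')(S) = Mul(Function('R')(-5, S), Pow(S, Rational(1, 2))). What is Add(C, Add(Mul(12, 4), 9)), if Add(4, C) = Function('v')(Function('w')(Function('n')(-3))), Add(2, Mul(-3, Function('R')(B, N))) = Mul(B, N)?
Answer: Rational(1342, 3) ≈ 447.33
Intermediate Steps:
Function('R')(B, N) = Add(Rational(2, 3), Mul(Rational(-1, 3), B, N)) (Function('R')(B, N) = Add(Rational(2, 3), Mul(Rational(-1, 3), Mul(B, N))) = Add(Rational(2, 3), Mul(Rational(-1, 3), B, N)))
Function('n')(S) = Mul(Pow(S, Rational(1, 2)), Add(Rational(2, 3), Mul(Rational(5, 3), S))) (Function('n')(S) = Mul(Add(Rational(2, 3), Mul(Rational(-1, 3), -5, S)), Pow(S, Rational(1, 2))) = Mul(Add(Rational(2, 3), Mul(Rational(5, 3), S)), Pow(S, Rational(1, 2))) = Mul(Pow(S, Rational(1, 2)), Add(Rational(2, 3), Mul(Rational(5, 3), S))))
C = Rational(1171, 3) (C = Add(-4, Mul(-7, Pow(Mul(Rational(1, 3), Pow(-3, Rational(1, 2)), Add(2, Mul(5, -3))), 2))) = Add(-4, Mul(-7, Pow(Mul(Rational(1, 3), Mul(I, Pow(3, Rational(1, 2))), Add(2, -15)), 2))) = Add(-4, Mul(-7, Pow(Mul(Rational(1, 3), Mul(I, Pow(3, Rational(1, 2))), -13), 2))) = Add(-4, Mul(-7, Pow(Mul(Rational(-13, 3), I, Pow(3, Rational(1, 2))), 2))) = Add(-4, Mul(-7, Rational(-169, 3))) = Add(-4, Rational(1183, 3)) = Rational(1171, 3) ≈ 390.33)
Add(C, Add(Mul(12, 4), 9)) = Add(Rational(1171, 3), Add(Mul(12, 4), 9)) = Add(Rational(1171, 3), Add(48, 9)) = Add(Rational(1171, 3), 57) = Rational(1342, 3)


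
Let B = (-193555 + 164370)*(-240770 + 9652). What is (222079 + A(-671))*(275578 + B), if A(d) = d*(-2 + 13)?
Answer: 1448235570488784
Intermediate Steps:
A(d) = 11*d (A(d) = d*11 = 11*d)
B = 6745178830 (B = -29185*(-231118) = 6745178830)
(222079 + A(-671))*(275578 + B) = (222079 + 11*(-671))*(275578 + 6745178830) = (222079 - 7381)*6745454408 = 214698*6745454408 = 1448235570488784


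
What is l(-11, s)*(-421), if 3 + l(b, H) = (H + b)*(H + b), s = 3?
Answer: -25681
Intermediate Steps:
l(b, H) = -3 + (H + b)² (l(b, H) = -3 + (H + b)*(H + b) = -3 + (H + b)²)
l(-11, s)*(-421) = (-3 + (3 - 11)²)*(-421) = (-3 + (-8)²)*(-421) = (-3 + 64)*(-421) = 61*(-421) = -25681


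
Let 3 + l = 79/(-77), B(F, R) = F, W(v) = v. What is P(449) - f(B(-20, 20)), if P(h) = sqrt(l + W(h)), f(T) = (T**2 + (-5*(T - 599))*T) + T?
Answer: 61520 + 27*sqrt(3619)/77 ≈ 61541.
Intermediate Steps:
f(T) = T + T**2 + T*(2995 - 5*T) (f(T) = (T**2 + (-5*(-599 + T))*T) + T = (T**2 + (2995 - 5*T)*T) + T = (T**2 + T*(2995 - 5*T)) + T = T + T**2 + T*(2995 - 5*T))
l = -310/77 (l = -3 + 79/(-77) = -3 + 79*(-1/77) = -3 - 79/77 = -310/77 ≈ -4.0260)
P(h) = sqrt(-310/77 + h)
P(449) - f(B(-20, 20)) = sqrt(-23870 + 5929*449)/77 - 4*(-20)*(749 - 1*(-20)) = sqrt(-23870 + 2662121)/77 - 4*(-20)*(749 + 20) = sqrt(2638251)/77 - 4*(-20)*769 = (27*sqrt(3619))/77 - 1*(-61520) = 27*sqrt(3619)/77 + 61520 = 61520 + 27*sqrt(3619)/77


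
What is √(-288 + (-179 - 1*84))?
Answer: I*√551 ≈ 23.473*I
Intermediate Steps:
√(-288 + (-179 - 1*84)) = √(-288 + (-179 - 84)) = √(-288 - 263) = √(-551) = I*√551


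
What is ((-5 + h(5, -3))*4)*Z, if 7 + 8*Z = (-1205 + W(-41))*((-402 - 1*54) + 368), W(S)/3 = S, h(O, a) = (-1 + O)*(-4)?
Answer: -2453997/2 ≈ -1.2270e+6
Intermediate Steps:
h(O, a) = 4 - 4*O
W(S) = 3*S
Z = 116857/8 (Z = -7/8 + ((-1205 + 3*(-41))*((-402 - 1*54) + 368))/8 = -7/8 + ((-1205 - 123)*((-402 - 54) + 368))/8 = -7/8 + (-1328*(-456 + 368))/8 = -7/8 + (-1328*(-88))/8 = -7/8 + (⅛)*116864 = -7/8 + 14608 = 116857/8 ≈ 14607.)
((-5 + h(5, -3))*4)*Z = ((-5 + (4 - 4*5))*4)*(116857/8) = ((-5 + (4 - 20))*4)*(116857/8) = ((-5 - 16)*4)*(116857/8) = -21*4*(116857/8) = -84*116857/8 = -2453997/2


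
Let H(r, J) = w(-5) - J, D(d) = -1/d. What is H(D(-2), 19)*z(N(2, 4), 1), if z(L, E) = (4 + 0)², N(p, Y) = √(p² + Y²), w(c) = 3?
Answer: -256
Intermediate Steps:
N(p, Y) = √(Y² + p²)
z(L, E) = 16 (z(L, E) = 4² = 16)
H(r, J) = 3 - J
H(D(-2), 19)*z(N(2, 4), 1) = (3 - 1*19)*16 = (3 - 19)*16 = -16*16 = -256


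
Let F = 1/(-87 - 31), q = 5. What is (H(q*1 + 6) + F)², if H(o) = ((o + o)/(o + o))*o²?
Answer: 203832729/13924 ≈ 14639.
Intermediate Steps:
H(o) = o² (H(o) = ((2*o)/((2*o)))*o² = ((2*o)*(1/(2*o)))*o² = 1*o² = o²)
F = -1/118 (F = 1/(-118) = -1/118 ≈ -0.0084746)
(H(q*1 + 6) + F)² = ((5*1 + 6)² - 1/118)² = ((5 + 6)² - 1/118)² = (11² - 1/118)² = (121 - 1/118)² = (14277/118)² = 203832729/13924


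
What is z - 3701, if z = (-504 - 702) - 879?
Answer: -5786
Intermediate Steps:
z = -2085 (z = -1206 - 879 = -2085)
z - 3701 = -2085 - 3701 = -5786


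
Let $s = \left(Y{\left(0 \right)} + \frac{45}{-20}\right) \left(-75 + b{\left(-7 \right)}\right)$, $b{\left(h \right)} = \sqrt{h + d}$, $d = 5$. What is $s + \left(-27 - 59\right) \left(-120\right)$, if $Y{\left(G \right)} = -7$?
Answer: $\frac{44055}{4} - \frac{37 i \sqrt{2}}{4} \approx 11014.0 - 13.081 i$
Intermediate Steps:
$b{\left(h \right)} = \sqrt{5 + h}$ ($b{\left(h \right)} = \sqrt{h + 5} = \sqrt{5 + h}$)
$s = \frac{2775}{4} - \frac{37 i \sqrt{2}}{4}$ ($s = \left(-7 + \frac{45}{-20}\right) \left(-75 + \sqrt{5 - 7}\right) = \left(-7 + 45 \left(- \frac{1}{20}\right)\right) \left(-75 + \sqrt{-2}\right) = \left(-7 - \frac{9}{4}\right) \left(-75 + i \sqrt{2}\right) = - \frac{37 \left(-75 + i \sqrt{2}\right)}{4} = \frac{2775}{4} - \frac{37 i \sqrt{2}}{4} \approx 693.75 - 13.081 i$)
$s + \left(-27 - 59\right) \left(-120\right) = \left(\frac{2775}{4} - \frac{37 i \sqrt{2}}{4}\right) + \left(-27 - 59\right) \left(-120\right) = \left(\frac{2775}{4} - \frac{37 i \sqrt{2}}{4}\right) - -10320 = \left(\frac{2775}{4} - \frac{37 i \sqrt{2}}{4}\right) + 10320 = \frac{44055}{4} - \frac{37 i \sqrt{2}}{4}$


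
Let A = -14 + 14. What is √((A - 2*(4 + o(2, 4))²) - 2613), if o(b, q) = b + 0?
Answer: I*√2685 ≈ 51.817*I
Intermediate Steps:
o(b, q) = b
A = 0
√((A - 2*(4 + o(2, 4))²) - 2613) = √((0 - 2*(4 + 2)²) - 2613) = √((0 - 2*6²) - 2613) = √((0 - 2*36) - 2613) = √((0 - 72) - 2613) = √(-72 - 2613) = √(-2685) = I*√2685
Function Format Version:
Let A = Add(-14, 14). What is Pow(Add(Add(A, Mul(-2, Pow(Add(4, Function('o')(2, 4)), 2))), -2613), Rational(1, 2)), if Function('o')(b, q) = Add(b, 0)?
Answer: Mul(I, Pow(2685, Rational(1, 2))) ≈ Mul(51.817, I)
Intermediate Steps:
Function('o')(b, q) = b
A = 0
Pow(Add(Add(A, Mul(-2, Pow(Add(4, Function('o')(2, 4)), 2))), -2613), Rational(1, 2)) = Pow(Add(Add(0, Mul(-2, Pow(Add(4, 2), 2))), -2613), Rational(1, 2)) = Pow(Add(Add(0, Mul(-2, Pow(6, 2))), -2613), Rational(1, 2)) = Pow(Add(Add(0, Mul(-2, 36)), -2613), Rational(1, 2)) = Pow(Add(Add(0, -72), -2613), Rational(1, 2)) = Pow(Add(-72, -2613), Rational(1, 2)) = Pow(-2685, Rational(1, 2)) = Mul(I, Pow(2685, Rational(1, 2)))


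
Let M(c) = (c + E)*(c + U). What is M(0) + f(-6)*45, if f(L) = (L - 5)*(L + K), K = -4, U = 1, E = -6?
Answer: 4944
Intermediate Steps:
M(c) = (1 + c)*(-6 + c) (M(c) = (c - 6)*(c + 1) = (-6 + c)*(1 + c) = (1 + c)*(-6 + c))
f(L) = (-5 + L)*(-4 + L) (f(L) = (L - 5)*(L - 4) = (-5 + L)*(-4 + L))
M(0) + f(-6)*45 = (-6 + 0² - 5*0) + (20 + (-6)² - 9*(-6))*45 = (-6 + 0 + 0) + (20 + 36 + 54)*45 = -6 + 110*45 = -6 + 4950 = 4944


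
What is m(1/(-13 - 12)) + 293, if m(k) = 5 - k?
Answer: 7451/25 ≈ 298.04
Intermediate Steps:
m(1/(-13 - 12)) + 293 = (5 - 1/(-13 - 12)) + 293 = (5 - 1/(-25)) + 293 = (5 - 1*(-1/25)) + 293 = (5 + 1/25) + 293 = 126/25 + 293 = 7451/25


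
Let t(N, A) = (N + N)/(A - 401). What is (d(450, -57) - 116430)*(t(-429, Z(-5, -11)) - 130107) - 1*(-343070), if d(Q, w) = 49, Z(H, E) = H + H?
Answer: 2074465354703/137 ≈ 1.5142e+10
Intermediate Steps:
Z(H, E) = 2*H
t(N, A) = 2*N/(-401 + A) (t(N, A) = (2*N)/(-401 + A) = 2*N/(-401 + A))
(d(450, -57) - 116430)*(t(-429, Z(-5, -11)) - 130107) - 1*(-343070) = (49 - 116430)*(2*(-429)/(-401 + 2*(-5)) - 130107) - 1*(-343070) = -116381*(2*(-429)/(-401 - 10) - 130107) + 343070 = -116381*(2*(-429)/(-411) - 130107) + 343070 = -116381*(2*(-429)*(-1/411) - 130107) + 343070 = -116381*(286/137 - 130107) + 343070 = -116381*(-17824373/137) + 343070 = 2074418354113/137 + 343070 = 2074465354703/137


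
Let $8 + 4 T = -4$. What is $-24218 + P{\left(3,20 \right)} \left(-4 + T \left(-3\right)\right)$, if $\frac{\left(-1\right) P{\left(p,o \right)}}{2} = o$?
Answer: $-24418$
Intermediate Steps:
$T = -3$ ($T = -2 + \frac{1}{4} \left(-4\right) = -2 - 1 = -3$)
$P{\left(p,o \right)} = - 2 o$
$-24218 + P{\left(3,20 \right)} \left(-4 + T \left(-3\right)\right) = -24218 + \left(-2\right) 20 \left(-4 - -9\right) = -24218 - 40 \left(-4 + 9\right) = -24218 - 200 = -24418$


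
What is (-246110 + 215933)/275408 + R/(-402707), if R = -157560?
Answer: 4462970763/15844104208 ≈ 0.28168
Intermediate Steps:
(-246110 + 215933)/275408 + R/(-402707) = (-246110 + 215933)/275408 - 157560/(-402707) = -30177*1/275408 - 157560*(-1/402707) = -4311/39344 + 157560/402707 = 4462970763/15844104208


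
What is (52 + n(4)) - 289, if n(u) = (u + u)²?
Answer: -173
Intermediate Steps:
n(u) = 4*u² (n(u) = (2*u)² = 4*u²)
(52 + n(4)) - 289 = (52 + 4*4²) - 289 = (52 + 4*16) - 289 = (52 + 64) - 289 = 116 - 289 = -173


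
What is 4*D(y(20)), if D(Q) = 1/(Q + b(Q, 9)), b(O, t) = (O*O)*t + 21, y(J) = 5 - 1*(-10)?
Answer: 4/2061 ≈ 0.0019408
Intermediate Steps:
y(J) = 15 (y(J) = 5 + 10 = 15)
b(O, t) = 21 + t*O² (b(O, t) = O²*t + 21 = t*O² + 21 = 21 + t*O²)
D(Q) = 1/(21 + Q + 9*Q²) (D(Q) = 1/(Q + (21 + 9*Q²)) = 1/(21 + Q + 9*Q²))
4*D(y(20)) = 4/(21 + 15 + 9*15²) = 4/(21 + 15 + 9*225) = 4/(21 + 15 + 2025) = 4/2061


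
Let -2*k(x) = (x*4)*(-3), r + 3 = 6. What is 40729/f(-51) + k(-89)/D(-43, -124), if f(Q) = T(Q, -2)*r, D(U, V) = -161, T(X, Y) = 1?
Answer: 6558971/483 ≈ 13580.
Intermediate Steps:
r = 3 (r = -3 + 6 = 3)
f(Q) = 3 (f(Q) = 1*3 = 3)
k(x) = 6*x (k(x) = -x*4*(-3)/2 = -4*x*(-3)/2 = -(-6)*x = 6*x)
40729/f(-51) + k(-89)/D(-43, -124) = 40729/3 + (6*(-89))/(-161) = 40729*(⅓) - 534*(-1/161) = 40729/3 + 534/161 = 6558971/483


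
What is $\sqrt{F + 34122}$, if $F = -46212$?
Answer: $i \sqrt{12090} \approx 109.95 i$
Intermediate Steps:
$\sqrt{F + 34122} = \sqrt{-46212 + 34122} = \sqrt{-12090} = i \sqrt{12090}$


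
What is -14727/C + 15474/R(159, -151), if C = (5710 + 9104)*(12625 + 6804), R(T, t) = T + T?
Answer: 247430036581/5084841306 ≈ 48.660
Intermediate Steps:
R(T, t) = 2*T
C = 287821206 (C = 14814*19429 = 287821206)
-14727/C + 15474/R(159, -151) = -14727/287821206 + 15474/((2*159)) = -14727*1/287821206 + 15474/318 = -4909/95940402 + 15474*(1/318) = -4909/95940402 + 2579/53 = 247430036581/5084841306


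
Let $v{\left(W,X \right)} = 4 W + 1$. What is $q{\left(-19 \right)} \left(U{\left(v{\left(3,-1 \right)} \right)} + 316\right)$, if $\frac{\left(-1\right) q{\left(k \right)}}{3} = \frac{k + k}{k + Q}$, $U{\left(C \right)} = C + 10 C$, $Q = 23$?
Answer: $\frac{26163}{2} \approx 13082.0$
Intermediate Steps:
$v{\left(W,X \right)} = 1 + 4 W$
$U{\left(C \right)} = 11 C$
$q{\left(k \right)} = - \frac{6 k}{23 + k}$ ($q{\left(k \right)} = - 3 \frac{k + k}{k + 23} = - 3 \frac{2 k}{23 + k} = - \frac{6 k}{23 + k}$)
$q{\left(-19 \right)} \left(U{\left(v{\left(3,-1 \right)} \right)} + 316\right) = \left(-6\right) \left(-19\right) \frac{1}{23 - 19} \left(11 \left(1 + 4 \cdot 3\right) + 316\right) = \left(-6\right) \left(-19\right) \frac{1}{4} \left(11 \left(1 + 12\right) + 316\right) = \left(-6\right) \left(-19\right) \frac{1}{4} \left(11 \cdot 13 + 316\right) = \frac{57 \left(143 + 316\right)}{2} = \frac{57}{2} \cdot 459 = \frac{26163}{2}$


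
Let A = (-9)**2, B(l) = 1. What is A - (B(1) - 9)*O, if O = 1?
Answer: 89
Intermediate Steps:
A = 81
A - (B(1) - 9)*O = 81 - (1 - 9) = 81 - (-8) = 81 - 1*(-8) = 81 + 8 = 89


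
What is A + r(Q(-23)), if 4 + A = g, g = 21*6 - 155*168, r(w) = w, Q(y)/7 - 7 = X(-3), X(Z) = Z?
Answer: -25890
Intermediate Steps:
Q(y) = 28 (Q(y) = 49 + 7*(-3) = 49 - 21 = 28)
g = -25914 (g = 126 - 26040 = -25914)
A = -25918 (A = -4 - 25914 = -25918)
A + r(Q(-23)) = -25918 + 28 = -25890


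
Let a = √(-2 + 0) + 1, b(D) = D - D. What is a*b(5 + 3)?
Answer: 0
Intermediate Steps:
b(D) = 0
a = 1 + I*√2 (a = √(-2) + 1 = I*√2 + 1 = 1 + I*√2 ≈ 1.0 + 1.4142*I)
a*b(5 + 3) = (1 + I*√2)*0 = 0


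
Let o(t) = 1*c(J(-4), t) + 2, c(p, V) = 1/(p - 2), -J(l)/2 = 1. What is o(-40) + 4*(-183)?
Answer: -2921/4 ≈ -730.25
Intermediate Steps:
J(l) = -2 (J(l) = -2*1 = -2)
c(p, V) = 1/(-2 + p)
o(t) = 7/4 (o(t) = 1/(-2 - 2) + 2 = 1/(-4) + 2 = 1*(-¼) + 2 = -¼ + 2 = 7/4)
o(-40) + 4*(-183) = 7/4 + 4*(-183) = 7/4 - 732 = -2921/4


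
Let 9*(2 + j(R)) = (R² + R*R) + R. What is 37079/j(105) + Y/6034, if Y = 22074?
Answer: 417044052/22262443 ≈ 18.733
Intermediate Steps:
j(R) = -2 + R/9 + 2*R²/9 (j(R) = -2 + ((R² + R*R) + R)/9 = -2 + ((R² + R²) + R)/9 = -2 + (2*R² + R)/9 = -2 + (R + 2*R²)/9 = -2 + (R/9 + 2*R²/9) = -2 + R/9 + 2*R²/9)
37079/j(105) + Y/6034 = 37079/(-2 + (⅑)*105 + (2/9)*105²) + 22074/6034 = 37079/(-2 + 35/3 + (2/9)*11025) + 22074*(1/6034) = 37079/(-2 + 35/3 + 2450) + 11037/3017 = 37079/(7379/3) + 11037/3017 = 37079*(3/7379) + 11037/3017 = 111237/7379 + 11037/3017 = 417044052/22262443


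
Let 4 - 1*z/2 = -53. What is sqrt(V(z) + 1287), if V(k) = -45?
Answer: 3*sqrt(138) ≈ 35.242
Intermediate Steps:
z = 114 (z = 8 - 2*(-53) = 8 + 106 = 114)
sqrt(V(z) + 1287) = sqrt(-45 + 1287) = sqrt(1242) = 3*sqrt(138)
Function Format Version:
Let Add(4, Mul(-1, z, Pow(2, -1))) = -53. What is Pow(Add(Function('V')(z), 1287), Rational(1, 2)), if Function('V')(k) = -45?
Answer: Mul(3, Pow(138, Rational(1, 2))) ≈ 35.242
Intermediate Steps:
z = 114 (z = Add(8, Mul(-2, -53)) = Add(8, 106) = 114)
Pow(Add(Function('V')(z), 1287), Rational(1, 2)) = Pow(Add(-45, 1287), Rational(1, 2)) = Pow(1242, Rational(1, 2)) = Mul(3, Pow(138, Rational(1, 2)))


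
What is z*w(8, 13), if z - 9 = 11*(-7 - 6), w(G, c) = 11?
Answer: -1474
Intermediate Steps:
z = -134 (z = 9 + 11*(-7 - 6) = 9 + 11*(-13) = 9 - 143 = -134)
z*w(8, 13) = -134*11 = -1474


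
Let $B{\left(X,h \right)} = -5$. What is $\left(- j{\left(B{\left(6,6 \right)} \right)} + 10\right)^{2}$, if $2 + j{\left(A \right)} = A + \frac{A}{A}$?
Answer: $256$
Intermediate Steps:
$j{\left(A \right)} = -1 + A$ ($j{\left(A \right)} = -2 + \left(A + \frac{A}{A}\right) = -2 + \left(A + 1\right) = -2 + \left(1 + A\right) = -1 + A$)
$\left(- j{\left(B{\left(6,6 \right)} \right)} + 10\right)^{2} = \left(- (-1 - 5) + 10\right)^{2} = \left(\left(-1\right) \left(-6\right) + 10\right)^{2} = \left(6 + 10\right)^{2} = 16^{2} = 256$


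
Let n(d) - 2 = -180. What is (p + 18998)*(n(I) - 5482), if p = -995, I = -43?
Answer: -101896980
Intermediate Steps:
n(d) = -178 (n(d) = 2 - 180 = -178)
(p + 18998)*(n(I) - 5482) = (-995 + 18998)*(-178 - 5482) = 18003*(-5660) = -101896980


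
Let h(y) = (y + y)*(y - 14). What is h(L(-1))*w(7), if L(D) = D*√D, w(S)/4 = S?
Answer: -56 + 784*I ≈ -56.0 + 784.0*I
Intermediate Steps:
w(S) = 4*S
L(D) = D^(3/2)
h(y) = 2*y*(-14 + y) (h(y) = (2*y)*(-14 + y) = 2*y*(-14 + y))
h(L(-1))*w(7) = (2*(-1)^(3/2)*(-14 + (-1)^(3/2)))*(4*7) = (2*(-I)*(-14 - I))*28 = -2*I*(-14 - I)*28 = -56*I*(-14 - I)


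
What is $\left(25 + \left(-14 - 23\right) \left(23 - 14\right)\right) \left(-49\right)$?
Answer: $15092$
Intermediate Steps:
$\left(25 + \left(-14 - 23\right) \left(23 - 14\right)\right) \left(-49\right) = \left(25 - 333\right) \left(-49\right) = \left(-308\right) \left(-49\right) = 15092$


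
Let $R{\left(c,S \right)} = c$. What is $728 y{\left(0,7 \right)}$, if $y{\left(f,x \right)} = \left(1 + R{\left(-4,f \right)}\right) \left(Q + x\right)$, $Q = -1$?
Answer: $-13104$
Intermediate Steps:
$y{\left(f,x \right)} = 3 - 3 x$ ($y{\left(f,x \right)} = \left(1 - 4\right) \left(-1 + x\right) = - 3 \left(-1 + x\right) = 3 - 3 x$)
$728 y{\left(0,7 \right)} = 728 \left(3 - 21\right) = 728 \left(-18\right) = -13104$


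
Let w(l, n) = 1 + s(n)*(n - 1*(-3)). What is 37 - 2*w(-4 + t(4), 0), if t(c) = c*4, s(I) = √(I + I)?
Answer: 35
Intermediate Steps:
s(I) = √2*√I (s(I) = √(2*I) = √2*√I)
t(c) = 4*c
w(l, n) = 1 + √2*√n*(3 + n) (w(l, n) = 1 + (√2*√n)*(n - 1*(-3)) = 1 + (√2*√n)*(n + 3) = 1 + (√2*√n)*(3 + n) = 1 + √2*√n*(3 + n))
37 - 2*w(-4 + t(4), 0) = 37 - 2*(1 + √2*0^(3/2) + 3*√2*√0) = 37 - 2*(1 + √2*0 + 3*√2*0) = 37 - 2*(1 + 0 + 0) = 37 - 2*1 = 37 - 2 = 35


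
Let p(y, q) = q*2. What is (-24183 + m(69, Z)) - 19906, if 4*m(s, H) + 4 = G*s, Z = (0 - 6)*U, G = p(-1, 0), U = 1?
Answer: -44090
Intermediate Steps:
p(y, q) = 2*q
G = 0 (G = 2*0 = 0)
Z = -6 (Z = (0 - 6)*1 = -6*1 = -6)
m(s, H) = -1 (m(s, H) = -1 + (0*s)/4 = -1 + (1/4)*0 = -1 + 0 = -1)
(-24183 + m(69, Z)) - 19906 = (-24183 - 1) - 19906 = -24184 - 19906 = -44090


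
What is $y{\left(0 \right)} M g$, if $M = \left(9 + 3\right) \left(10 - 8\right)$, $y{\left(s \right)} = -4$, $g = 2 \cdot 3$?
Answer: $-576$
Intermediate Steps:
$g = 6$
$M = 24$ ($M = 12 \cdot 2 = 24$)
$y{\left(0 \right)} M g = \left(-4\right) 24 \cdot 6 = \left(-96\right) 6 = -576$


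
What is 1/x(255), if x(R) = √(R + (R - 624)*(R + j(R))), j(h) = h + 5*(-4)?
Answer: -I*√180555/180555 ≈ -0.0023534*I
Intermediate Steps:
j(h) = -20 + h (j(h) = h - 20 = -20 + h)
x(R) = √(R + (-624 + R)*(-20 + 2*R)) (x(R) = √(R + (R - 624)*(R + (-20 + R))) = √(R + (-624 + R)*(-20 + 2*R)))
1/x(255) = 1/(√(12480 - 1267*255 + 2*255²)) = 1/(√(12480 - 323085 + 2*65025)) = 1/(√(12480 - 323085 + 130050)) = 1/(√(-180555)) = 1/(I*√180555) = -I*√180555/180555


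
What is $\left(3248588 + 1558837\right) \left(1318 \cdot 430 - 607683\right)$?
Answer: $-196830401775$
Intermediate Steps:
$\left(3248588 + 1558837\right) \left(1318 \cdot 430 - 607683\right) = 4807425 \left(566740 - 607683\right) = 4807425 \left(-40943\right) = -196830401775$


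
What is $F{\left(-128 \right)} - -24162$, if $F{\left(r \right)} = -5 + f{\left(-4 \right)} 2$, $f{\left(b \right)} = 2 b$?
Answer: $24141$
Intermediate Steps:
$F{\left(r \right)} = -21$ ($F{\left(r \right)} = -5 + 2 \left(-4\right) 2 = -5 - 16 = -21$)
$F{\left(-128 \right)} - -24162 = -21 - -24162 = -21 + 24162 = 24141$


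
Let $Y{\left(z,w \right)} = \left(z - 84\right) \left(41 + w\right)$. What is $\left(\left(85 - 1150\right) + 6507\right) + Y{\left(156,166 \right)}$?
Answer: $20346$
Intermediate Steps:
$Y{\left(z,w \right)} = \left(-84 + z\right) \left(41 + w\right)$
$\left(\left(85 - 1150\right) + 6507\right) + Y{\left(156,166 \right)} = \left(\left(85 - 1150\right) + 6507\right) + \left(-3444 - 13944 + 41 \cdot 156 + 166 \cdot 156\right) = \left(\left(85 - 1150\right) + 6507\right) + \left(-3444 - 13944 + 6396 + 25896\right) = \left(-1065 + 6507\right) + 14904 = 5442 + 14904 = 20346$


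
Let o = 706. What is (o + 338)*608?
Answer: 634752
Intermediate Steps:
(o + 338)*608 = (706 + 338)*608 = 1044*608 = 634752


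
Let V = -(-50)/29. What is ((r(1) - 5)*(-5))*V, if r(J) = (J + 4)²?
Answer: -5000/29 ≈ -172.41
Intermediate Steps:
r(J) = (4 + J)²
V = 50/29 (V = -(-50)/29 = -1*(-50/29) = 50/29 ≈ 1.7241)
((r(1) - 5)*(-5))*V = (((4 + 1)² - 5)*(-5))*(50/29) = ((5² - 5)*(-5))*(50/29) = ((25 - 5)*(-5))*(50/29) = (20*(-5))*(50/29) = -100*50/29 = -5000/29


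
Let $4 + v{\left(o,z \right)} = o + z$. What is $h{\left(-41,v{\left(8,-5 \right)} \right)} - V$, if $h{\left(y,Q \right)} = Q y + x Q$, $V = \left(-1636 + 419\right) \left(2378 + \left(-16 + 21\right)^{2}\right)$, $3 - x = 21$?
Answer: $2924510$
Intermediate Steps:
$v{\left(o,z \right)} = -4 + o + z$ ($v{\left(o,z \right)} = -4 + \left(o + z\right) = -4 + o + z$)
$x = -18$ ($x = 3 - 21 = -18$)
$V = -2924451$ ($V = - 1217 \left(2378 + 5^{2}\right) = - 1217 \left(2378 + 25\right) = \left(-1217\right) 2403 = -2924451$)
$h{\left(y,Q \right)} = - 18 Q + Q y$ ($h{\left(y,Q \right)} = Q y - 18 Q = - 18 Q + Q y$)
$h{\left(-41,v{\left(8,-5 \right)} \right)} - V = \left(-4 + 8 - 5\right) \left(-18 - 41\right) - -2924451 = \left(-1\right) \left(-59\right) + 2924451 = 59 + 2924451 = 2924510$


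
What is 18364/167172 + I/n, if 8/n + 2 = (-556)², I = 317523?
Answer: 2051140991189377/167172 ≈ 1.2270e+10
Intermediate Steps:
n = 4/154567 (n = 8/(-2 + (-556)²) = 8/(-2 + 309136) = 8/309134 = 8*(1/309134) = 4/154567 ≈ 2.5879e-5)
18364/167172 + I/n = 18364/167172 + 317523/(4/154567) = 18364*(1/167172) + 317523*(154567/4) = 4591/41793 + 49078577541/4 = 2051140991189377/167172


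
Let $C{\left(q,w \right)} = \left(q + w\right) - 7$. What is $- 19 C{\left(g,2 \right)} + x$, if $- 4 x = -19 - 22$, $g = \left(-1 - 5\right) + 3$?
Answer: $\frac{649}{4} \approx 162.25$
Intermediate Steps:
$g = -3$ ($g = -6 + 3 = -3$)
$x = \frac{41}{4}$ ($x = - \frac{-19 - 22}{4} = \left(- \frac{1}{4}\right) \left(-41\right) = \frac{41}{4} \approx 10.25$)
$C{\left(q,w \right)} = -7 + q + w$
$- 19 C{\left(g,2 \right)} + x = - 19 \left(-7 - 3 + 2\right) + \frac{41}{4} = \left(-19\right) \left(-8\right) + \frac{41}{4} = 152 + \frac{41}{4} = \frac{649}{4}$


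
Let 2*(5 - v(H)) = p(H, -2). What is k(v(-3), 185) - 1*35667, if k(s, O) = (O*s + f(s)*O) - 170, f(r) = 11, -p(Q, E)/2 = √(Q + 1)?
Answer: -32877 + 185*I*√2 ≈ -32877.0 + 261.63*I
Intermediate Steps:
p(Q, E) = -2*√(1 + Q) (p(Q, E) = -2*√(Q + 1) = -2*√(1 + Q))
v(H) = 5 + √(1 + H) (v(H) = 5 - (-1)*√(1 + H) = 5 + √(1 + H))
k(s, O) = -170 + 11*O + O*s (k(s, O) = (O*s + 11*O) - 170 = (11*O + O*s) - 170 = -170 + 11*O + O*s)
k(v(-3), 185) - 1*35667 = (-170 + 11*185 + 185*(5 + √(1 - 3))) - 1*35667 = (-170 + 2035 + 185*(5 + √(-2))) - 35667 = (-170 + 2035 + 185*(5 + I*√2)) - 35667 = (-170 + 2035 + (925 + 185*I*√2)) - 35667 = (2790 + 185*I*√2) - 35667 = -32877 + 185*I*√2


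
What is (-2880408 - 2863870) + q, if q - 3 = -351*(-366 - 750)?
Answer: -5352559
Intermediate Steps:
q = 391719 (q = 3 - 351*(-366 - 750) = 3 - 351*(-1116) = 3 + 391716 = 391719)
(-2880408 - 2863870) + q = (-2880408 - 2863870) + 391719 = -5744278 + 391719 = -5352559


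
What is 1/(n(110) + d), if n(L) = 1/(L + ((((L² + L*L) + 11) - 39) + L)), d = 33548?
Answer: 24392/818302817 ≈ 2.9808e-5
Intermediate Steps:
n(L) = 1/(-28 + 2*L + 2*L²) (n(L) = 1/(L + ((((L² + L²) + 11) - 39) + L)) = 1/(L + (((2*L² + 11) - 39) + L)) = 1/(L + (((11 + 2*L²) - 39) + L)) = 1/(L + ((-28 + 2*L²) + L)) = 1/(L + (-28 + L + 2*L²)) = 1/(-28 + 2*L + 2*L²))
1/(n(110) + d) = 1/(1/(2*(-14 + 110 + 110²)) + 33548) = 1/(1/(2*(-14 + 110 + 12100)) + 33548) = 1/((½)/12196 + 33548) = 1/((½)*(1/12196) + 33548) = 1/(1/24392 + 33548) = 1/(818302817/24392) = 24392/818302817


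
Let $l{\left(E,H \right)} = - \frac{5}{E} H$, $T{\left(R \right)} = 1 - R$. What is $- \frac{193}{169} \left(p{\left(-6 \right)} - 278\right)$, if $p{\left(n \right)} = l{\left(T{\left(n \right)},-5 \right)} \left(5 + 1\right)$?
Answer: $\frac{346628}{1183} \approx 293.01$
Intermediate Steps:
$l{\left(E,H \right)} = - \frac{5 H}{E}$
$p{\left(n \right)} = \frac{150}{1 - n}$ ($p{\left(n \right)} = \left(-5\right) \left(-5\right) \frac{1}{1 - n} \left(5 + 1\right) = \frac{25}{1 - n} 6 = \frac{150}{1 - n}$)
$- \frac{193}{169} \left(p{\left(-6 \right)} - 278\right) = - \frac{193}{169} \left(- \frac{150}{-1 - 6} - 278\right) = \left(-193\right) \frac{1}{169} \left(- \frac{150}{-7} - 278\right) = - \frac{193 \left(\left(-150\right) \left(- \frac{1}{7}\right) - 278\right)}{169} = - \frac{193 \left(\frac{150}{7} - 278\right)}{169} = \left(- \frac{193}{169}\right) \left(- \frac{1796}{7}\right) = \frac{346628}{1183}$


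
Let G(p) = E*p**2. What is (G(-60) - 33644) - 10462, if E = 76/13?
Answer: -299778/13 ≈ -23060.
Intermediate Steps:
E = 76/13 (E = 76*(1/13) = 76/13 ≈ 5.8462)
G(p) = 76*p**2/13
(G(-60) - 33644) - 10462 = ((76/13)*(-60)**2 - 33644) - 10462 = ((76/13)*3600 - 33644) - 10462 = (273600/13 - 33644) - 10462 = -163772/13 - 10462 = -299778/13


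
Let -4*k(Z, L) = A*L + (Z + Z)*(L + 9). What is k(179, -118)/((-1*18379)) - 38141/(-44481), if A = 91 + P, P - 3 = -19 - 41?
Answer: 444889201/1635032598 ≈ 0.27210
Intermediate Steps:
P = -57 (P = 3 + (-19 - 41) = 3 - 60 = -57)
A = 34 (A = 91 - 57 = 34)
k(Z, L) = -17*L/2 - Z*(9 + L)/2 (k(Z, L) = -(34*L + (Z + Z)*(L + 9))/4 = -(34*L + (2*Z)*(9 + L))/4 = -(34*L + 2*Z*(9 + L))/4 = -17*L/2 - Z*(9 + L)/2)
k(179, -118)/((-1*18379)) - 38141/(-44481) = (-17/2*(-118) - 9/2*179 - ½*(-118)*179)/((-1*18379)) - 38141/(-44481) = (1003 - 1611/2 + 10561)/(-18379) - 38141*(-1/44481) = (21517/2)*(-1/18379) + 38141/44481 = -21517/36758 + 38141/44481 = 444889201/1635032598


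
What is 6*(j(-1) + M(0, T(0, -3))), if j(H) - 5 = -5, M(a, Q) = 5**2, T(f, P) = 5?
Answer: 150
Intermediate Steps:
M(a, Q) = 25
j(H) = 0 (j(H) = 5 - 5 = 0)
6*(j(-1) + M(0, T(0, -3))) = 6*(0 + 25) = 6*25 = 150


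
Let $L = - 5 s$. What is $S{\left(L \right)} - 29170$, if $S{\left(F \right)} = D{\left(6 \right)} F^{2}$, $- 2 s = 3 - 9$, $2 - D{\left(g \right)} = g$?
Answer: $-30070$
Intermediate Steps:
$D{\left(g \right)} = 2 - g$
$s = 3$ ($s = - \frac{3 - 9}{2} = \left(- \frac{1}{2}\right) \left(-6\right) = 3$)
$L = -15$ ($L = \left(-5\right) 3 = -15$)
$S{\left(F \right)} = - 4 F^{2}$ ($S{\left(F \right)} = \left(2 - 6\right) F^{2} = - 4 F^{2}$)
$S{\left(L \right)} - 29170 = - 4 \left(-15\right)^{2} - 29170 = \left(-4\right) 225 - 29170 = -900 - 29170 = -30070$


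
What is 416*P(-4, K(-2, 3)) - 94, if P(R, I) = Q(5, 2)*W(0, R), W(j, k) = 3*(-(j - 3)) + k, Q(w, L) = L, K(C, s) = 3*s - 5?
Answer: 4066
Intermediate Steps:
K(C, s) = -5 + 3*s
W(j, k) = 9 + k - 3*j (W(j, k) = 3*(-(-3 + j)) + k = 3*(3 - j) + k = (9 - 3*j) + k = 9 + k - 3*j)
P(R, I) = 18 + 2*R (P(R, I) = 2*(9 + R - 3*0) = 2*(9 + R + 0) = 2*(9 + R) = 18 + 2*R)
416*P(-4, K(-2, 3)) - 94 = 416*(18 + 2*(-4)) - 94 = 416*(18 - 8) - 94 = 416*10 - 94 = 4160 - 94 = 4066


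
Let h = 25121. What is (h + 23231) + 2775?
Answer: 51127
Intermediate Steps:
(h + 23231) + 2775 = (25121 + 23231) + 2775 = 48352 + 2775 = 51127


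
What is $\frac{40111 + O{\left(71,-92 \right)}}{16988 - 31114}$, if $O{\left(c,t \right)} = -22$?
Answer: $- \frac{5727}{2018} \approx -2.838$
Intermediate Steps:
$\frac{40111 + O{\left(71,-92 \right)}}{16988 - 31114} = \frac{40111 - 22}{16988 - 31114} = \frac{40089}{-14126} = 40089 \left(- \frac{1}{14126}\right) = - \frac{5727}{2018}$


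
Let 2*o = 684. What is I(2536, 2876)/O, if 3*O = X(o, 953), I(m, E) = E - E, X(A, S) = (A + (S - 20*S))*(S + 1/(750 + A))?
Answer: 0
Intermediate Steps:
o = 342 (o = (½)*684 = 342)
X(A, S) = (A - 19*S)*(S + 1/(750 + A))
I(m, E) = 0
O = -18487626905/3276 (O = ((342 - 14250*953² - 19*953 + 953*342² - 19*342*953² + 750*342*953)/(750 + 342))/3 = ((342 - 14250*908209 - 18107 + 953*116964 - 19*342*908209 + 244444500)/1092)/3 = ((342 - 12941978250 - 18107 + 111466692 - 5901542082 + 244444500)/1092)/3 = ((1/1092)*(-18487626905))/3 = (⅓)*(-18487626905/1092) = -18487626905/3276 ≈ -5.6434e+6)
I(2536, 2876)/O = 0/(-18487626905/3276) = 0*(-3276/18487626905) = 0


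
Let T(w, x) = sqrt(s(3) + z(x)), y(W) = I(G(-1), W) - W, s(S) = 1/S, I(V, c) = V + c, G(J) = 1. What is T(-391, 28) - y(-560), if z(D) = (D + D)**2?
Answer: -1 + 97*sqrt(3)/3 ≈ 55.003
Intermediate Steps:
y(W) = 1 (y(W) = (1 + W) - W = 1)
z(D) = 4*D**2 (z(D) = (2*D)**2 = 4*D**2)
T(w, x) = sqrt(1/3 + 4*x**2)
T(-391, 28) - y(-560) = sqrt(3 + 36*28**2)/3 - 1*1 = sqrt(3 + 36*784)/3 - 1 = sqrt(3 + 28224)/3 - 1 = sqrt(28227)/3 - 1 = (97*sqrt(3))/3 - 1 = 97*sqrt(3)/3 - 1 = -1 + 97*sqrt(3)/3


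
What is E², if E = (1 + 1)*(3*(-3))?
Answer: 324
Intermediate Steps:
E = -18 (E = 2*(-9) = -18)
E² = (-18)² = 324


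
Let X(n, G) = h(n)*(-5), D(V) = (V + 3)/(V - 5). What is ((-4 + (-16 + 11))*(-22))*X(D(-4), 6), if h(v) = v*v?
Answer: -110/9 ≈ -12.222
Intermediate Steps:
h(v) = v²
D(V) = (3 + V)/(-5 + V)
X(n, G) = -5*n² (X(n, G) = n²*(-5) = -5*n²)
((-4 + (-16 + 11))*(-22))*X(D(-4), 6) = ((-4 + (-16 + 11))*(-22))*(-5*(3 - 4)²/(-5 - 4)²) = ((-4 - 5)*(-22))*(-5*(-1/(-9))²) = (-9*(-22))*(-5*(-⅑*(-1))²) = 198*(-5*(⅑)²) = 198*(-5*1/81) = 198*(-5/81) = -110/9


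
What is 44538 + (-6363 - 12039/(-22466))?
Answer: 857651589/22466 ≈ 38176.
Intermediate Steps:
44538 + (-6363 - 12039/(-22466)) = 44538 + (-6363 - 12039*(-1)/22466) = 44538 + (-6363 - 1*(-12039/22466)) = 44538 + (-6363 + 12039/22466) = 44538 - 142939119/22466 = 857651589/22466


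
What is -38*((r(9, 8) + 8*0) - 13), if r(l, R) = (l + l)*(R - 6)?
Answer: -874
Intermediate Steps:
r(l, R) = 2*l*(-6 + R) (r(l, R) = (2*l)*(-6 + R) = 2*l*(-6 + R))
-38*((r(9, 8) + 8*0) - 13) = -38*((2*9*(-6 + 8) + 8*0) - 13) = -38*((2*9*2 + 0) - 13) = -38*((36 + 0) - 13) = -38*(36 - 13) = -38*23 = -874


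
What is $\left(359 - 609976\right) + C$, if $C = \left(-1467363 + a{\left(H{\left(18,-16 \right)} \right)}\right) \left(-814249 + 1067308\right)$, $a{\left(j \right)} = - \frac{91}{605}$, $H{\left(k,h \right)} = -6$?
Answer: $- \frac{224654686963939}{605} \approx -3.7133 \cdot 10^{11}$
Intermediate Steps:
$a{\left(j \right)} = - \frac{91}{605}$ ($a{\left(j \right)} = \left(-91\right) \frac{1}{605} = - \frac{91}{605}$)
$C = - \frac{224654318145654}{605}$ ($C = \left(-1467363 - \frac{91}{605}\right) \left(-814249 + 1067308\right) = \left(- \frac{887754706}{605}\right) 253059 = - \frac{224654318145654}{605} \approx -3.7133 \cdot 10^{11}$)
$\left(359 - 609976\right) + C = \left(359 - 609976\right) - \frac{224654318145654}{605} = -609617 - \frac{224654318145654}{605} = - \frac{224654686963939}{605}$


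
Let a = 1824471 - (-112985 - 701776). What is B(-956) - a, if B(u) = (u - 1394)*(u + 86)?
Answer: -594732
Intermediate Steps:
B(u) = (-1394 + u)*(86 + u)
a = 2639232 (a = 1824471 - 1*(-814761) = 1824471 + 814761 = 2639232)
B(-956) - a = (-119884 + (-956)² - 1308*(-956)) - 1*2639232 = (-119884 + 913936 + 1250448) - 2639232 = 2044500 - 2639232 = -594732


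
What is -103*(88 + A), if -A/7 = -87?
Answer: -71791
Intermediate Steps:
A = 609 (A = -7*(-87) = 609)
-103*(88 + A) = -103*(88 + 609) = -103*697 = -71791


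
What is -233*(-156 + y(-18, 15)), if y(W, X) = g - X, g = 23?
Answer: 34484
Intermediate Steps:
y(W, X) = 23 - X
-233*(-156 + y(-18, 15)) = -233*(-156 + (23 - 1*15)) = -233*(-156 + (23 - 15)) = -233*(-156 + 8) = -233*(-148) = 34484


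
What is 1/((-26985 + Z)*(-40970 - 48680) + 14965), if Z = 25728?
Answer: 1/112705015 ≈ 8.8727e-9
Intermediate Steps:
1/((-26985 + Z)*(-40970 - 48680) + 14965) = 1/((-26985 + 25728)*(-40970 - 48680) + 14965) = 1/(-1257*(-89650) + 14965) = 1/(112690050 + 14965) = 1/112705015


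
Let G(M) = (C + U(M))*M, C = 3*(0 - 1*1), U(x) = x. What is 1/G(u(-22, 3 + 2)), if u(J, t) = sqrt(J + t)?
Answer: -1/26 + 3*I*sqrt(17)/442 ≈ -0.038462 + 0.027985*I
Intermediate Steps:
C = -3 (C = 3*(0 - 1) = 3*(-1) = -3)
G(M) = M*(-3 + M) (G(M) = (-3 + M)*M = M*(-3 + M))
1/G(u(-22, 3 + 2)) = 1/(sqrt(-22 + (3 + 2))*(-3 + sqrt(-22 + (3 + 2)))) = 1/(sqrt(-22 + 5)*(-3 + sqrt(-22 + 5))) = 1/(sqrt(-17)*(-3 + sqrt(-17))) = 1/((I*sqrt(17))*(-3 + I*sqrt(17))) = 1/(I*sqrt(17)*(-3 + I*sqrt(17))) = -I*sqrt(17)/(17*(-3 + I*sqrt(17)))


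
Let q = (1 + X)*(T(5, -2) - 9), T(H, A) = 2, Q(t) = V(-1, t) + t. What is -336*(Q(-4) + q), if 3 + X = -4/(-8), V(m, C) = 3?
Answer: -3192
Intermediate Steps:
Q(t) = 3 + t
X = -5/2 (X = -3 - 4/(-8) = -3 - 4*(-1/8) = -3 + 1/2 = -5/2 ≈ -2.5000)
q = 21/2 (q = (1 - 5/2)*(2 - 9) = -3/2*(-7) = 21/2 ≈ 10.500)
-336*(Q(-4) + q) = -336*((3 - 4) + 21/2) = -336*(-1 + 21/2) = -336*19/2 = -3192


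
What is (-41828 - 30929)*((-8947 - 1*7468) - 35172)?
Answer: 3753315359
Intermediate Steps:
(-41828 - 30929)*((-8947 - 1*7468) - 35172) = -72757*((-8947 - 7468) - 35172) = -72757*(-16415 - 35172) = -72757*(-51587) = 3753315359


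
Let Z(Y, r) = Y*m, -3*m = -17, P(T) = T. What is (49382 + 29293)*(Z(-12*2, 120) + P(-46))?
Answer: -14318850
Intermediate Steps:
m = 17/3 (m = -⅓*(-17) = 17/3 ≈ 5.6667)
Z(Y, r) = 17*Y/3 (Z(Y, r) = Y*(17/3) = 17*Y/3)
(49382 + 29293)*(Z(-12*2, 120) + P(-46)) = (49382 + 29293)*(17*(-12*2)/3 - 46) = 78675*((17/3)*(-24) - 46) = 78675*(-136 - 46) = 78675*(-182) = -14318850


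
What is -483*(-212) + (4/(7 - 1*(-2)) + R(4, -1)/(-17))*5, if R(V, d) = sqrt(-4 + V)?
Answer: 921584/9 ≈ 1.0240e+5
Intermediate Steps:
-483*(-212) + (4/(7 - 1*(-2)) + R(4, -1)/(-17))*5 = -483*(-212) + (4/(7 - 1*(-2)) + sqrt(-4 + 4)/(-17))*5 = 102396 + (4/(7 + 2) + sqrt(0)*(-1/17))*5 = 102396 + (4/9 + 0*(-1/17))*5 = 102396 + (4*(1/9) + 0)*5 = 102396 + (4/9 + 0)*5 = 102396 + (4/9)*5 = 102396 + 20/9 = 921584/9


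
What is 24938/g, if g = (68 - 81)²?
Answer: 24938/169 ≈ 147.56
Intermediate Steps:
g = 169 (g = (-13)² = 169)
24938/g = 24938/169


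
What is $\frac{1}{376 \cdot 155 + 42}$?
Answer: $\frac{1}{58322} \approx 1.7146 \cdot 10^{-5}$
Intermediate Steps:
$\frac{1}{376 \cdot 155 + 42} = \frac{1}{58280 + 42} = \frac{1}{58322}$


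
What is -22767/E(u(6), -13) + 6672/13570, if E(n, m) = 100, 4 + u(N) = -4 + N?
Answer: -30828099/135700 ≈ -227.18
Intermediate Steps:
u(N) = -8 + N (u(N) = -4 + (-4 + N) = -8 + N)
-22767/E(u(6), -13) + 6672/13570 = -22767/100 + 6672/13570 = -22767*1/100 + 6672*(1/13570) = -22767/100 + 3336/6785 = -30828099/135700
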